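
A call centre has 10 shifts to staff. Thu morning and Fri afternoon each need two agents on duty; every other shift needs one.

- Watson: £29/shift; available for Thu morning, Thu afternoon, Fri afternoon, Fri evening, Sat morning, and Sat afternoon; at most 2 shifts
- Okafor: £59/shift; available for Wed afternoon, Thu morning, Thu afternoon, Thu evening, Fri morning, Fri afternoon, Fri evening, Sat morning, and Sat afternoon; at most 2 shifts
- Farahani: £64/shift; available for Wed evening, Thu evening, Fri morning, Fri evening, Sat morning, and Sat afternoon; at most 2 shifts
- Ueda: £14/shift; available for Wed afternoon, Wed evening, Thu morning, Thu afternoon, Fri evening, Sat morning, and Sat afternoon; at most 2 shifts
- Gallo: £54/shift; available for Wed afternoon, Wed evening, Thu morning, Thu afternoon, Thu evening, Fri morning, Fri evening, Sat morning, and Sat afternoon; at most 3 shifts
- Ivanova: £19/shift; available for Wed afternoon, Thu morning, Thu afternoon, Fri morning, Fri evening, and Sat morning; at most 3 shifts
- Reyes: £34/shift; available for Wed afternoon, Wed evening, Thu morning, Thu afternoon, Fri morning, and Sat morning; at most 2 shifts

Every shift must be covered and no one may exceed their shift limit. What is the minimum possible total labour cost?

£378

Fri afternoon can only be covered by Watson and Okafor, so that assignment is forced.
Picking the cheapest available agent for each shift independently would cost £278, but that ignores the shift limits.
An optimal schedule: Wed afternoon→Ueda, Wed evening→Ueda, Thu morning→Reyes+Gallo, Thu afternoon→Ivanova, Thu evening→Gallo, Fri morning→Ivanova, Fri afternoon→Watson+Okafor, Fri evening→Ivanova, Sat morning→Reyes, Sat afternoon→Watson.
Total: 14 + 14 + 34 + 54 + 19 + 54 + 19 + 29 + 59 + 19 + 34 + 29 = £378.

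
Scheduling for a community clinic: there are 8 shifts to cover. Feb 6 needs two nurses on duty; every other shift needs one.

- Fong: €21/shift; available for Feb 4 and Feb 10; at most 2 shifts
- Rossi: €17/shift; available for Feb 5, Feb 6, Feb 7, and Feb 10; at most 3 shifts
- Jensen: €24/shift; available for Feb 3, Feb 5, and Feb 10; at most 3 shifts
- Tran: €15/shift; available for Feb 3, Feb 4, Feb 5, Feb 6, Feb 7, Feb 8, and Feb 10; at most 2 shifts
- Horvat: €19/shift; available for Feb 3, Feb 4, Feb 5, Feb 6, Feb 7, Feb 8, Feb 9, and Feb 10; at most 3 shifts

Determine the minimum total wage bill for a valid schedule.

€159

Feb 9 can only be covered by Horvat, so that assignment is forced.
Picking the cheapest available nurse for each shift independently would cost €141, but that ignores the shift limits.
An optimal schedule: Feb 3→Tran, Feb 4→Horvat, Feb 5→Rossi, Feb 6→Rossi+Horvat, Feb 7→Rossi, Feb 8→Tran, Feb 9→Horvat, Feb 10→Fong.
Total: 15 + 19 + 17 + 17 + 19 + 17 + 15 + 19 + 21 = €159.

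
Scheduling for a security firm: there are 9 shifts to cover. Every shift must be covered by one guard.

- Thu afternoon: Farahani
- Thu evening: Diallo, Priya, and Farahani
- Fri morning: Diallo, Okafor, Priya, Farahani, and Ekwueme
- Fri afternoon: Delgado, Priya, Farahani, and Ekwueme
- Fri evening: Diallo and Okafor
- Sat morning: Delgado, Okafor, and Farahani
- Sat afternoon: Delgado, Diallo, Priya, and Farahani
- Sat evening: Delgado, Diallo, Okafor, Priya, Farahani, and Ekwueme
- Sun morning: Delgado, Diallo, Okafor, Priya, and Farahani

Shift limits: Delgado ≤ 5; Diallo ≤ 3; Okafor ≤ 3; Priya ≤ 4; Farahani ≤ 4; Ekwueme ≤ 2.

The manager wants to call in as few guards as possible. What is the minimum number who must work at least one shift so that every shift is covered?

3

9 slots to fill and no one can take more than 5, so at least ⌈9/5⌉ = 2 guards are needed.
No set of 2 guards can cover every shift (each such set leaves at least one shift with no one available or exceeds a cap).
Delgado, Diallo, and Farahani alone can cover everything: Thu afternoon→Farahani, Thu evening→Diallo, Fri morning→Diallo, Fri afternoon→Delgado, Fri evening→Diallo, Sat morning→Delgado, Sat afternoon→Delgado, Sat evening→Delgado, Sun morning→Delgado.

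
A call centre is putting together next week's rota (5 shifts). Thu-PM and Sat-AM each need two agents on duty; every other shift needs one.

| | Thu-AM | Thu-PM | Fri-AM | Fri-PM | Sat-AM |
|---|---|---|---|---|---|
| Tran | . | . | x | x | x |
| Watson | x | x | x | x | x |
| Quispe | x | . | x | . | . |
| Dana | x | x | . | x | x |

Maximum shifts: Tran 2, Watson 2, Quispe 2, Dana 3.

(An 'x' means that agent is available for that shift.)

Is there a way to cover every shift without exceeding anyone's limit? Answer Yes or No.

Thu-PM can only be covered by Watson and Dana, so that assignment is forced.
One valid schedule: Thu-AM→Watson, Thu-PM→Watson+Dana, Fri-AM→Tran, Fri-PM→Dana, Sat-AM→Tran+Dana.
Loads: Tran 2/2, Watson 2/2, Quispe 0/2, Dana 3/3 — all within limits.

Yes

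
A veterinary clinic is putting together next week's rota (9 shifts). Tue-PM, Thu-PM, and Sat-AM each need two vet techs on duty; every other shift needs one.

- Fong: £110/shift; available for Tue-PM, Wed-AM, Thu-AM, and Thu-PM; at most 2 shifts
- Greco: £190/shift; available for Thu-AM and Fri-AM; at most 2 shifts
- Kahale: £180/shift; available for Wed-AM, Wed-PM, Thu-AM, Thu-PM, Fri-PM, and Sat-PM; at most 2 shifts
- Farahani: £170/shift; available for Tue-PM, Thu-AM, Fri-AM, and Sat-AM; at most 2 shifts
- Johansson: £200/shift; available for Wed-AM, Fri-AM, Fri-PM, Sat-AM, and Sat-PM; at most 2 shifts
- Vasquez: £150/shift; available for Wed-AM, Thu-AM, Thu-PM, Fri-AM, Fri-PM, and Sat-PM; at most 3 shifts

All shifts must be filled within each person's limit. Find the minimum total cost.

Tue-PM can only be covered by Fong and Farahani, so that assignment is forced.
Wed-PM can only be covered by Kahale, so that assignment is forced.
Sat-AM can only be covered by Farahani and Johansson, so that assignment is forced.
Picking the cheapest available vet tech for each shift independently would cost £1760, but that ignores the shift limits.
An optimal schedule: Tue-PM→Fong+Farahani, Wed-AM→Kahale, Wed-PM→Kahale, Thu-AM→Greco, Thu-PM→Fong+Vasquez, Fri-AM→Greco, Fri-PM→Vasquez, Sat-AM→Farahani+Johansson, Sat-PM→Vasquez.
Total: 110 + 170 + 180 + 180 + 190 + 110 + 150 + 190 + 150 + 170 + 200 + 150 = £1950.

£1950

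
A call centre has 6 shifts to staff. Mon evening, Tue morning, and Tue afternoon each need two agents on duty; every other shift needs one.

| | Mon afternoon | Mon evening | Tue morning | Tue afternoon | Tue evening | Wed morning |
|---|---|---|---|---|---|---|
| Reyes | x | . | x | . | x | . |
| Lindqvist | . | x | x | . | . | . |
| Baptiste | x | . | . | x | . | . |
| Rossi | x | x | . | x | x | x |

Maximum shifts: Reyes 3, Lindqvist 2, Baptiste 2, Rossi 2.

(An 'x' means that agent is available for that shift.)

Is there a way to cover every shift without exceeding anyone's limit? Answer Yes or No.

Total capacity is 9 and 9 slots are needed, so capacity alone doesn't rule it out.
Shifts {Mon evening, Tue afternoon, Wed morning} need 5 worker-slots in total, but the agents available for any of those shifts (Lindqvist, Baptiste, and Rossi) can supply at most 4 among them. So no valid schedule exists.

No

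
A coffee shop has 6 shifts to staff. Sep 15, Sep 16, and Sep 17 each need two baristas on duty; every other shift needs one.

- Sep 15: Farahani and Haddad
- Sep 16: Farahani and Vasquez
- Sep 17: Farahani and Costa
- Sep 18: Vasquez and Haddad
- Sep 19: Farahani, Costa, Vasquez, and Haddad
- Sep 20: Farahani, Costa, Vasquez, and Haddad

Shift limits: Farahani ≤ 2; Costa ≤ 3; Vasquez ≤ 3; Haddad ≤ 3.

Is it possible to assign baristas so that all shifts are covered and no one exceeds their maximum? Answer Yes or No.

No

Total capacity is 11 and 9 slots are needed, so capacity alone doesn't rule it out.
Shifts {Sep 15, Sep 16, Sep 17} need 6 worker-slots in total, but the baristas available for any of those shifts (Farahani, Costa, Vasquez, and Haddad) can supply at most 5 among them. So no valid schedule exists.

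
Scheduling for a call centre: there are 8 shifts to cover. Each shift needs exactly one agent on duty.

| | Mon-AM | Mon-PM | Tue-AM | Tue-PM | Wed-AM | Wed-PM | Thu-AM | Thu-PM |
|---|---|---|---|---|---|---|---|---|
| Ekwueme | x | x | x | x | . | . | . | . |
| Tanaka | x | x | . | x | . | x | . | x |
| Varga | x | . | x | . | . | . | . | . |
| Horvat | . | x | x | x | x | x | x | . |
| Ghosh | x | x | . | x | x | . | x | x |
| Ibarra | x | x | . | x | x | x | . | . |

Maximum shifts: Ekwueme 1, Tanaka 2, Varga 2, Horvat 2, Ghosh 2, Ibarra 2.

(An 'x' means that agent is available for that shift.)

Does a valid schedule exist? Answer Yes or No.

Yes

One valid schedule: Mon-AM→Varga, Mon-PM→Ghosh, Tue-AM→Ekwueme, Tue-PM→Ghosh, Wed-AM→Horvat, Wed-PM→Tanaka, Thu-AM→Horvat, Thu-PM→Tanaka.
Loads: Ekwueme 1/1, Tanaka 2/2, Varga 1/2, Horvat 2/2, Ghosh 2/2, Ibarra 0/2 — all within limits.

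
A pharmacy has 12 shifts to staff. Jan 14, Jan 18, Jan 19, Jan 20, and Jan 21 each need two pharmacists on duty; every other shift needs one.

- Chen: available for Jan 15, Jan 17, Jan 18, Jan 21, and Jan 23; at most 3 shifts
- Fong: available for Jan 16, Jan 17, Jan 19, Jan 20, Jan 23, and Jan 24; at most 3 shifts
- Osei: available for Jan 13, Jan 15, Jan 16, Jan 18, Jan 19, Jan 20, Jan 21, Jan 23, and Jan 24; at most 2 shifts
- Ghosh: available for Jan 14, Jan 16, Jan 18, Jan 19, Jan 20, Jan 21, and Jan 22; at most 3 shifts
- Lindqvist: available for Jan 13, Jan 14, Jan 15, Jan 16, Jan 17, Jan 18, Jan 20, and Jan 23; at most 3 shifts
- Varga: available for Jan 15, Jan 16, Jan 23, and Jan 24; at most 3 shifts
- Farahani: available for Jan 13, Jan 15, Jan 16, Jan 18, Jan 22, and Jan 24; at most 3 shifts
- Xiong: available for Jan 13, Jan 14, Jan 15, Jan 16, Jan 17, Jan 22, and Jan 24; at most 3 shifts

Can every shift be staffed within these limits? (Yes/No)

Yes

One valid schedule: Jan 13→Lindqvist, Jan 14→Ghosh+Lindqvist, Jan 15→Varga, Jan 16→Varga, Jan 17→Chen, Jan 18→Lindqvist+Farahani, Jan 19→Fong+Osei, Jan 20→Fong+Ghosh, Jan 21→Chen+Osei, Jan 22→Ghosh, Jan 23→Chen, Jan 24→Fong.
Loads: Chen 3/3, Fong 3/3, Osei 2/2, Ghosh 3/3, Lindqvist 3/3, Varga 2/3, Farahani 1/3, Xiong 0/3 — all within limits.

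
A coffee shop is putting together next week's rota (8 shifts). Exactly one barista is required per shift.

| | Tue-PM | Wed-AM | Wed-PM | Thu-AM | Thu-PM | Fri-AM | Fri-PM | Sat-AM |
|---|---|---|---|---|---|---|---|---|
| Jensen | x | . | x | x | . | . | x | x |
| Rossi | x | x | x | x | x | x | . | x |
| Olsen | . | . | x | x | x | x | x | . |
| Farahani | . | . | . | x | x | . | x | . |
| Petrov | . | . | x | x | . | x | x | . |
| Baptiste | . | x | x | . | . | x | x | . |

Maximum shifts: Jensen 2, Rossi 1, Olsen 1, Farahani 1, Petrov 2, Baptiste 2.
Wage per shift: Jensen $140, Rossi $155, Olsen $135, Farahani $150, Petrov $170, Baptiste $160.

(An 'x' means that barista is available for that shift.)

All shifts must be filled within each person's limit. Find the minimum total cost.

$1210

Picking the cheapest available barista for each shift independently would cost $1110, but that ignores the shift limits.
An optimal schedule: Tue-PM→Jensen, Wed-AM→Rossi, Wed-PM→Baptiste, Thu-AM→Farahani, Thu-PM→Olsen, Fri-AM→Baptiste, Fri-PM→Petrov, Sat-AM→Jensen.
Total: 140 + 155 + 160 + 150 + 135 + 160 + 170 + 140 = $1210.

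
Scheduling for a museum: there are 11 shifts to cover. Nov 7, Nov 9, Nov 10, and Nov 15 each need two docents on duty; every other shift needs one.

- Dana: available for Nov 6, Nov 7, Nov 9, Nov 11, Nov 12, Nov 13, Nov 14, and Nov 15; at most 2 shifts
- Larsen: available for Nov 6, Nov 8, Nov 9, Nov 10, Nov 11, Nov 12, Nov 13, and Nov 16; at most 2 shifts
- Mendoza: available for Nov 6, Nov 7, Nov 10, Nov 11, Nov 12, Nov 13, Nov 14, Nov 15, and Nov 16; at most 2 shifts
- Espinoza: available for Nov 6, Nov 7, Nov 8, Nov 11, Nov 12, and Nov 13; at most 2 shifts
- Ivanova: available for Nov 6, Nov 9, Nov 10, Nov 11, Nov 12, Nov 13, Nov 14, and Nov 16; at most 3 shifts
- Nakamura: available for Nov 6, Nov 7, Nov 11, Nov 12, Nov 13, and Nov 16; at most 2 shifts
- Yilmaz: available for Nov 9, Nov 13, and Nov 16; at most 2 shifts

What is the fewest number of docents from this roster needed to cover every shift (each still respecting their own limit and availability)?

15 slots to fill and no one can take more than 3, so at least ⌈15/3⌉ = 5 docents are needed.
Any 6 docents together have capacity at most 3+2+2+2+2+2 = 13 < 15 slots, so 6 can never suffice.
Dana, Larsen, Mendoza, Espinoza, Ivanova, Nakamura, and Yilmaz alone can cover everything: Nov 6→Espinoza, Nov 7→Espinoza+Nakamura, Nov 8→Larsen, Nov 9→Ivanova+Yilmaz, Nov 10→Larsen+Mendoza, Nov 11→Ivanova, Nov 12→Nakamura, Nov 13→Yilmaz, Nov 14→Dana, Nov 15→Dana+Mendoza, Nov 16→Ivanova.

7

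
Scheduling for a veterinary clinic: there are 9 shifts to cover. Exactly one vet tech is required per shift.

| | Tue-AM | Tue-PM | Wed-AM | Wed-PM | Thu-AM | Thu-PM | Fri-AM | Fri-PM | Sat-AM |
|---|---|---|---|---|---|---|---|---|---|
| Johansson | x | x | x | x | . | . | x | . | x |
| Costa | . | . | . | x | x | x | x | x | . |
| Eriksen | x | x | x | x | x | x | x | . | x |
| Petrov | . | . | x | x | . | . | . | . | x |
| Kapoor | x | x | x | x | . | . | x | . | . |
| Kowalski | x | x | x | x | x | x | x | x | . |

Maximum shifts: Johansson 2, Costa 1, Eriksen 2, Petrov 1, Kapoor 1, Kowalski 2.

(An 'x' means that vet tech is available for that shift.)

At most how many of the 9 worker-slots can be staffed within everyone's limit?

9

Total capacity across all vet techs is 2+1+2+1+1+2 = 9, and 9 slots are needed, so at most 9 can be filled.
An assignment achieving 9: Tue-AM→Johansson, Tue-PM→Kapoor, Wed-AM→Petrov, Wed-PM→Kowalski, Thu-AM→Eriksen, Thu-PM→Eriksen, Fri-AM→Kowalski, Fri-PM→Costa, Sat-AM→Johansson.
Loads: Johansson 2/2, Costa 1/1, Eriksen 2/2, Petrov 1/1, Kapoor 1/1, Kowalski 2/2.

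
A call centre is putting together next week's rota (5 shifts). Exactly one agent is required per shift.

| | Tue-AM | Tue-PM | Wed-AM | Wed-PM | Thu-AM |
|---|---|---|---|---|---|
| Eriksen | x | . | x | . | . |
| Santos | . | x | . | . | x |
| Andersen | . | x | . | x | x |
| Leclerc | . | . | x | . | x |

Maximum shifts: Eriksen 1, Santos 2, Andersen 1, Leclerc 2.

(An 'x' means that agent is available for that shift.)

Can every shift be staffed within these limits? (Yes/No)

Tue-AM can only be covered by Eriksen, so that assignment is forced.
Wed-PM can only be covered by Andersen, so that assignment is forced.
One valid schedule: Tue-AM→Eriksen, Tue-PM→Santos, Wed-AM→Leclerc, Wed-PM→Andersen, Thu-AM→Santos.
Loads: Eriksen 1/1, Santos 2/2, Andersen 1/1, Leclerc 1/2 — all within limits.

Yes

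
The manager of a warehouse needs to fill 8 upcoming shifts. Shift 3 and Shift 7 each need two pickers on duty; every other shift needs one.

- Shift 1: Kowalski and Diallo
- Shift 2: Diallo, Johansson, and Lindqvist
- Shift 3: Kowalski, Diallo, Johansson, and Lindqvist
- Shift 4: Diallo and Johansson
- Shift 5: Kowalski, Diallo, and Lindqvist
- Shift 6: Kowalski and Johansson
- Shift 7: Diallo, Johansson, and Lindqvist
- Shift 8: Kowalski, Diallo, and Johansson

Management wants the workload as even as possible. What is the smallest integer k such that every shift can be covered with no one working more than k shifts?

With 4 pickers and 10 worker-slots to fill, someone must work at least ⌈10/4⌉ = 3 shifts, so k ≥ 3.
k = 3 works: Shift 1→Kowalski, Shift 2→Diallo, Shift 3→Johansson+Lindqvist, Shift 4→Diallo, Shift 5→Kowalski, Shift 6→Kowalski, Shift 7→Diallo+Johansson, Shift 8→Johansson.
Loads: Kowalski 3, Diallo 3, Johansson 3, Lindqvist 1 — all ≤ 3.

3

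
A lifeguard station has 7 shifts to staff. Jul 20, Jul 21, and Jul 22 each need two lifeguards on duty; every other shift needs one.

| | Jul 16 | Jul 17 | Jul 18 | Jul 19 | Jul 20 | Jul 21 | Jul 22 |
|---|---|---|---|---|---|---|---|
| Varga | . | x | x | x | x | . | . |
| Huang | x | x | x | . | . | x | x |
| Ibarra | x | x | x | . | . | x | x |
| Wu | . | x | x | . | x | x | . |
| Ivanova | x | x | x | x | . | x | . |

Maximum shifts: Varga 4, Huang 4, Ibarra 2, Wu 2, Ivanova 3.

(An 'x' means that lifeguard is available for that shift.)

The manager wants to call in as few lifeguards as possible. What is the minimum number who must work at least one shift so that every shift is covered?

10 slots to fill and no one can take more than 4, so at least ⌈10/4⌉ = 3 lifeguards are needed.
Shifts {Jul 20, Jul 22} need 4 slots, but among the lifeguards available for them (Varga, Huang, Ibarra, and Wu) any 3 together supply at most 3. So 3 lifeguards are not enough.
Varga, Huang, Ibarra, and Wu alone can cover everything: Jul 16→Huang, Jul 17→Varga, Jul 18→Varga, Jul 19→Varga, Jul 20→Varga+Wu, Jul 21→Huang+Ibarra, Jul 22→Huang+Ibarra.

4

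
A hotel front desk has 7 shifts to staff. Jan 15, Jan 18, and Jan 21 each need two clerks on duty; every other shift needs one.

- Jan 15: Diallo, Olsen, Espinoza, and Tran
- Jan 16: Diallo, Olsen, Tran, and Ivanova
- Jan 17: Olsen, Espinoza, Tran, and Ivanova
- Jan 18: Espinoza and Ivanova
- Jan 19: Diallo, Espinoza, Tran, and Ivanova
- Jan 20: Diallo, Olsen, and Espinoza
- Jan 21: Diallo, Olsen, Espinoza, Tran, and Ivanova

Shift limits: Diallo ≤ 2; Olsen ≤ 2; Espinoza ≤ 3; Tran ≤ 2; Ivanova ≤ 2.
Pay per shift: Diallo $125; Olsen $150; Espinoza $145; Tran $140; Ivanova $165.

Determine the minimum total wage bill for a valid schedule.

$1430

Jan 18 can only be covered by Espinoza and Ivanova, so that assignment is forced.
Picking the cheapest available clerk for each shift independently would cost $1355, but that ignores the shift limits.
An optimal schedule: Jan 15→Espinoza+Olsen, Jan 16→Diallo, Jan 17→Tran, Jan 18→Espinoza+Ivanova, Jan 19→Tran, Jan 20→Diallo, Jan 21→Espinoza+Olsen.
Total: 145 + 150 + 125 + 140 + 145 + 165 + 140 + 125 + 145 + 150 = $1430.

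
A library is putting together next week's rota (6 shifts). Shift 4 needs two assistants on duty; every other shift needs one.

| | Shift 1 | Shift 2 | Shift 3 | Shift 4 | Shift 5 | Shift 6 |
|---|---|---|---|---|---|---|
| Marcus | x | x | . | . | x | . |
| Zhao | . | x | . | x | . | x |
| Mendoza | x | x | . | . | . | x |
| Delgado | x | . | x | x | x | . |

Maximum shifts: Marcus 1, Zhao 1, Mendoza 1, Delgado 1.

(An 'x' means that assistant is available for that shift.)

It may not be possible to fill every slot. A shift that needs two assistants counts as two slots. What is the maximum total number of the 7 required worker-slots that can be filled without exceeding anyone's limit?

Total capacity across all assistants is 1+1+1+1 = 4, and 7 slots are needed, so at most 4 can be filled.
An assignment achieving 4: Shift 3→Delgado, Shift 4→Zhao, Shift 5→Marcus, Shift 6→Mendoza.
Loads: Marcus 1/1, Zhao 1/1, Mendoza 1/1, Delgado 1/1.

4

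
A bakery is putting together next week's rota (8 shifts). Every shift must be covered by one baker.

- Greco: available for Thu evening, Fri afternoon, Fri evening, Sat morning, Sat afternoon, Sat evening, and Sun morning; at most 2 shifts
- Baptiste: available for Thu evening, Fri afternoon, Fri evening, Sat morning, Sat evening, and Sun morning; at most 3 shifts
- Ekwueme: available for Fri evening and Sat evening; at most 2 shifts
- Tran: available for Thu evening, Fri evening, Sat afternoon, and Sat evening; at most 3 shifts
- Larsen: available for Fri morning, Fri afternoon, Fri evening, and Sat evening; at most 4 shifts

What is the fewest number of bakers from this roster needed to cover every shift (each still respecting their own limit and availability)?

3

8 slots to fill and no one can take more than 4, so at least ⌈8/4⌉ = 2 bakers are needed.
Any 2 bakers together have capacity at most 4+3 = 7 < 8 slots, so 2 can never suffice.
Greco, Baptiste, and Larsen alone can cover everything: Thu evening→Greco, Fri morning→Larsen, Fri afternoon→Baptiste, Fri evening→Larsen, Sat morning→Baptiste, Sat afternoon→Greco, Sat evening→Larsen, Sun morning→Baptiste.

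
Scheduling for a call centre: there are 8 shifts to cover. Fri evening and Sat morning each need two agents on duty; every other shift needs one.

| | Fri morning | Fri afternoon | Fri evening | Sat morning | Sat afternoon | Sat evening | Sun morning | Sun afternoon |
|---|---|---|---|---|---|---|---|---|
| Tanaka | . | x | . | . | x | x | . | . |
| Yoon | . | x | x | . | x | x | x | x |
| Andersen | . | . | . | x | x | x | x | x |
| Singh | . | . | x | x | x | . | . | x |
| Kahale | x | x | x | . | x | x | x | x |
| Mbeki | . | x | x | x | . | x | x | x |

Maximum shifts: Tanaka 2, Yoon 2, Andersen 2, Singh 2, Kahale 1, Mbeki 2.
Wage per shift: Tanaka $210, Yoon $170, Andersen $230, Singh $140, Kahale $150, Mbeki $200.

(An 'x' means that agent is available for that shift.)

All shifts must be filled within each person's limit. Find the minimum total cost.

Fri morning can only be covered by Kahale, so that assignment is forced.
Picking the cheapest available agent for each shift independently would cost $1510, but that ignores the shift limits.
An optimal schedule: Fri morning→Kahale, Fri afternoon→Yoon, Fri evening→Singh+Mbeki, Sat morning→Singh+Mbeki, Sat afternoon→Tanaka, Sat evening→Tanaka, Sun morning→Yoon, Sun afternoon→Andersen.
Total: 150 + 170 + 140 + 200 + 140 + 200 + 210 + 210 + 170 + 230 = $1820.

$1820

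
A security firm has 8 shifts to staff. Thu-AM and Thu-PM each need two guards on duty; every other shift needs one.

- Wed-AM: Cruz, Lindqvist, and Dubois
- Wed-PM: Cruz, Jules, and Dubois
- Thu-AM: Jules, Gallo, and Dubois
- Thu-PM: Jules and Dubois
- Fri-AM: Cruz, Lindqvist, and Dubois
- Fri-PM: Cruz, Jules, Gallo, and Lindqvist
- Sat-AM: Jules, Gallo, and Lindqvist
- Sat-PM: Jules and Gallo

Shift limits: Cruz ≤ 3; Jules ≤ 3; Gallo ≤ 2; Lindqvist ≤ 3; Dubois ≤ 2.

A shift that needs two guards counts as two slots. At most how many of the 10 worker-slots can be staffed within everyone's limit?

10

Total capacity across all guards is 3+3+2+3+2 = 13, and 10 slots are needed, so at most 10 can be filled.
An assignment achieving 10: Wed-AM→Cruz, Wed-PM→Cruz, Thu-AM→Jules+Gallo, Thu-PM→Jules+Dubois, Fri-AM→Cruz, Fri-PM→Lindqvist, Sat-AM→Gallo, Sat-PM→Jules.
Loads: Cruz 3/3, Jules 3/3, Gallo 2/2, Lindqvist 1/3, Dubois 1/2.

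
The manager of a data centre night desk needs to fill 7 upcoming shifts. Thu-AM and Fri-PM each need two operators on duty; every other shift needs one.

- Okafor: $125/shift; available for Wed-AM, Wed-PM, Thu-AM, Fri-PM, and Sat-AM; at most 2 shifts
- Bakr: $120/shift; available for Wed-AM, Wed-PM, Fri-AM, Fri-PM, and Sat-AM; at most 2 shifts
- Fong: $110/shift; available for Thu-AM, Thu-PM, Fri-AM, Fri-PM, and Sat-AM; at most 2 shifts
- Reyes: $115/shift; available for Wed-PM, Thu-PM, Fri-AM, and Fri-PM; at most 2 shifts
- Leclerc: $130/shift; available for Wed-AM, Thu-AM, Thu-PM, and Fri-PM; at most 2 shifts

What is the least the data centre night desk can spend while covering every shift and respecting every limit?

Picking the cheapest available operator for each shift independently would cost $1025, but that ignores the shift limits.
An optimal schedule: Wed-AM→Bakr, Wed-PM→Reyes, Thu-AM→Fong+Okafor, Thu-PM→Fong, Fri-AM→Reyes, Fri-PM→Okafor+Leclerc, Sat-AM→Bakr.
Total: 120 + 115 + 110 + 125 + 110 + 115 + 125 + 130 + 120 = $1070.

$1070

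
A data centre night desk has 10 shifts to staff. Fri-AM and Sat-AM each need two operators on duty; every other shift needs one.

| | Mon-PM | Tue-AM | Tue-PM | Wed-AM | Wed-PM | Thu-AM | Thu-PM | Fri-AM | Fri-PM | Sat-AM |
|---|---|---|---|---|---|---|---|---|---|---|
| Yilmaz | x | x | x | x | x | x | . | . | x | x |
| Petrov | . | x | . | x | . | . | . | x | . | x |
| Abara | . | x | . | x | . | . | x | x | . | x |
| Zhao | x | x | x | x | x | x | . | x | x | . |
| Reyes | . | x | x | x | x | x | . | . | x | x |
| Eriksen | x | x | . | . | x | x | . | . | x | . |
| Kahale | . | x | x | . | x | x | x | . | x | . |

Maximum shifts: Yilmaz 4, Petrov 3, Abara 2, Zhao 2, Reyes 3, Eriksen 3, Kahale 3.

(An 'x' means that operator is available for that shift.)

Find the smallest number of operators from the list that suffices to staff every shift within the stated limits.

12 slots to fill and no one can take more than 4, so at least ⌈12/4⌉ = 3 operators are needed.
Any 3 operators together have capacity at most 4+3+3 = 10 < 12 slots, so 3 can never suffice.
Yilmaz, Petrov, Abara, and Reyes alone can cover everything: Mon-PM→Yilmaz, Tue-AM→Petrov, Tue-PM→Yilmaz, Wed-AM→Reyes, Wed-PM→Yilmaz, Thu-AM→Yilmaz, Thu-PM→Abara, Fri-AM→Petrov+Abara, Fri-PM→Reyes, Sat-AM→Petrov+Reyes.

4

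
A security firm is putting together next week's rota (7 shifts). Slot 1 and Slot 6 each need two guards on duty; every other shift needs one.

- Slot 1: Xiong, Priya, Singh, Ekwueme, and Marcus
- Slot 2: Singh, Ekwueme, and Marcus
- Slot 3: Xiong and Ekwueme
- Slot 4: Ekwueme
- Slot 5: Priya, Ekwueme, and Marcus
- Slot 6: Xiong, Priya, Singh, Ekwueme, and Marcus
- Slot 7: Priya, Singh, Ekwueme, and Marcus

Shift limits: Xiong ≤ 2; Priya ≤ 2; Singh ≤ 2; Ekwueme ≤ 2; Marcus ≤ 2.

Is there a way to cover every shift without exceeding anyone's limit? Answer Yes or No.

Slot 4 can only be covered by Ekwueme, so that assignment is forced.
One valid schedule: Slot 1→Xiong+Singh, Slot 2→Singh, Slot 3→Xiong, Slot 4→Ekwueme, Slot 5→Priya, Slot 6→Ekwueme+Marcus, Slot 7→Priya.
Loads: Xiong 2/2, Priya 2/2, Singh 2/2, Ekwueme 2/2, Marcus 1/2 — all within limits.

Yes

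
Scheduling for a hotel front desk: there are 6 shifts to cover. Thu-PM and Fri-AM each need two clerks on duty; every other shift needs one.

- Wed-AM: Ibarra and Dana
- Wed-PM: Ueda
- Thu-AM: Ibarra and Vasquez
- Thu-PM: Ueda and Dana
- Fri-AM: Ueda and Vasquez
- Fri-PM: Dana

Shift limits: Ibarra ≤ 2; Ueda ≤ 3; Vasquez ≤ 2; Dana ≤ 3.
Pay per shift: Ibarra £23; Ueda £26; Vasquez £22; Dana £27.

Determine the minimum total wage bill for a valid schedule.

Wed-PM can only be covered by Ueda, so that assignment is forced.
Thu-PM can only be covered by Ueda and Dana, so that assignment is forced.
Fri-AM can only be covered by Ueda and Vasquez, so that assignment is forced.
Picking the cheapest available clerk for each shift independently would cost £199, and that bound is achievable.
An optimal schedule: Wed-AM→Ibarra, Wed-PM→Ueda, Thu-AM→Vasquez, Thu-PM→Ueda+Dana, Fri-AM→Vasquez+Ueda, Fri-PM→Dana.
Total: 23 + 26 + 22 + 26 + 27 + 22 + 26 + 27 = £199.

£199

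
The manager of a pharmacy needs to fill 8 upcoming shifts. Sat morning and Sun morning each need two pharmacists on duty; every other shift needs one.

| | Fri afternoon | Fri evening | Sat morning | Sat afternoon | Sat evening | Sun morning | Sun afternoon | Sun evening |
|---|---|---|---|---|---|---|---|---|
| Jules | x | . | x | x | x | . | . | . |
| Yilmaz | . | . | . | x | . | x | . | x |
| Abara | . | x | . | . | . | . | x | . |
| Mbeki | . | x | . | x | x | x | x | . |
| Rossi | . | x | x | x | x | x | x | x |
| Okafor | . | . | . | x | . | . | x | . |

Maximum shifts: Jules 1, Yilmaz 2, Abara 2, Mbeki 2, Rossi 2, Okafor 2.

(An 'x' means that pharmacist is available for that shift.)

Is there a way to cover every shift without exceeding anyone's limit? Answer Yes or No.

No

Total capacity is 11 and 10 slots are needed, so capacity alone doesn't rule it out.
Shifts {Fri afternoon, Sat morning} need 3 worker-slots in total, but the pharmacists available for any of those shifts (Jules and Rossi) can supply at most 2 among them. So no valid schedule exists.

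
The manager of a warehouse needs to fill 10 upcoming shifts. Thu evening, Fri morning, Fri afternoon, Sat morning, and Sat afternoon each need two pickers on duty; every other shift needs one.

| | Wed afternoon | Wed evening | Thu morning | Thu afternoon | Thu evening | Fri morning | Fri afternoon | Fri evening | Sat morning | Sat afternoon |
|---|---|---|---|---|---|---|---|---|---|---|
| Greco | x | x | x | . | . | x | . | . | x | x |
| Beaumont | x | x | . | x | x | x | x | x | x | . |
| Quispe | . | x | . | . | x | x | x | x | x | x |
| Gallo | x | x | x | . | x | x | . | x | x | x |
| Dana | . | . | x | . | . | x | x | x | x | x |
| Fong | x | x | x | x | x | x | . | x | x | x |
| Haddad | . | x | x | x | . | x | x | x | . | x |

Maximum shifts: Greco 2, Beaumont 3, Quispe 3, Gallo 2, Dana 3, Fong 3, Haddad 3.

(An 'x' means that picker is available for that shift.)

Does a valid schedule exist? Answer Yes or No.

One valid schedule: Wed afternoon→Greco, Wed evening→Beaumont, Thu morning→Greco, Thu afternoon→Beaumont, Thu evening→Beaumont+Quispe, Fri morning→Fong+Haddad, Fri afternoon→Quispe+Dana, Fri evening→Quispe, Sat morning→Gallo+Dana, Sat afternoon→Gallo+Dana.
Loads: Greco 2/2, Beaumont 3/3, Quispe 3/3, Gallo 2/2, Dana 3/3, Fong 1/3, Haddad 1/3 — all within limits.

Yes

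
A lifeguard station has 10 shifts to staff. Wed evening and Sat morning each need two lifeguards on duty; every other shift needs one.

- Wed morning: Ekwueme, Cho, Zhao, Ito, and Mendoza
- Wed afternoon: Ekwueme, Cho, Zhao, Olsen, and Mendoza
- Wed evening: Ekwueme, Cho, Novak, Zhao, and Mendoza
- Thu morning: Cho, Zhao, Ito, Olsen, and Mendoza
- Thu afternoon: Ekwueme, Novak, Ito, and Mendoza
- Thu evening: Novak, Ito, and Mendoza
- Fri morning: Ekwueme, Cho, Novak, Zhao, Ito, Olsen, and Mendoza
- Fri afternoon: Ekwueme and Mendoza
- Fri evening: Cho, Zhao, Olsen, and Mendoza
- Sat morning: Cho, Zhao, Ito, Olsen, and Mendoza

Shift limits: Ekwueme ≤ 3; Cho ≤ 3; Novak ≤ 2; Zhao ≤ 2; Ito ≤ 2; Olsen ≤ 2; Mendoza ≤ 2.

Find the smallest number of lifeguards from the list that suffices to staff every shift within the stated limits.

12 slots to fill and no one can take more than 3, so at least ⌈12/3⌉ = 4 lifeguards are needed.
Any 4 lifeguards together have capacity at most 3+3+2+2 = 10 < 12 slots, so 4 can never suffice.
Ekwueme, Cho, Novak, Zhao, and Ito alone can cover everything: Wed morning→Ito, Wed afternoon→Ekwueme, Wed evening→Novak+Zhao, Thu morning→Cho, Thu afternoon→Ekwueme, Thu evening→Novak, Fri morning→Ito, Fri afternoon→Ekwueme, Fri evening→Cho, Sat morning→Cho+Zhao.

5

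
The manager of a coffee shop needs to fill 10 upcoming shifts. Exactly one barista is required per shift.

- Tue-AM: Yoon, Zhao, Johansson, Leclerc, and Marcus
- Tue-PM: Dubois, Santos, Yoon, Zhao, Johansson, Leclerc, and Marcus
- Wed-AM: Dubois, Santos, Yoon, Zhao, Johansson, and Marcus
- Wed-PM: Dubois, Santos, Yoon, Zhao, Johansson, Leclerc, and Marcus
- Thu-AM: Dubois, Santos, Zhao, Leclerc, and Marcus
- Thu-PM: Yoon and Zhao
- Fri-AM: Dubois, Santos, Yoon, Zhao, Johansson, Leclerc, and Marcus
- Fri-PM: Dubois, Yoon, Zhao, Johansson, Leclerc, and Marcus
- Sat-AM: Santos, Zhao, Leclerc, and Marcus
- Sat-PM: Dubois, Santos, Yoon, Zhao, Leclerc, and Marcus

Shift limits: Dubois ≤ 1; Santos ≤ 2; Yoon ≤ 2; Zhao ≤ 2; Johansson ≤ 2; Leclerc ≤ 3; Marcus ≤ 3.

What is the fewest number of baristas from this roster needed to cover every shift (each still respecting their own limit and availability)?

4

10 slots to fill and no one can take more than 3, so at least ⌈10/3⌉ = 4 baristas are needed.
Santos, Yoon, Leclerc, and Marcus alone can cover everything: Tue-AM→Yoon, Tue-PM→Leclerc, Wed-AM→Santos, Wed-PM→Marcus, Thu-AM→Santos, Thu-PM→Yoon, Fri-AM→Marcus, Fri-PM→Leclerc, Sat-AM→Leclerc, Sat-PM→Marcus.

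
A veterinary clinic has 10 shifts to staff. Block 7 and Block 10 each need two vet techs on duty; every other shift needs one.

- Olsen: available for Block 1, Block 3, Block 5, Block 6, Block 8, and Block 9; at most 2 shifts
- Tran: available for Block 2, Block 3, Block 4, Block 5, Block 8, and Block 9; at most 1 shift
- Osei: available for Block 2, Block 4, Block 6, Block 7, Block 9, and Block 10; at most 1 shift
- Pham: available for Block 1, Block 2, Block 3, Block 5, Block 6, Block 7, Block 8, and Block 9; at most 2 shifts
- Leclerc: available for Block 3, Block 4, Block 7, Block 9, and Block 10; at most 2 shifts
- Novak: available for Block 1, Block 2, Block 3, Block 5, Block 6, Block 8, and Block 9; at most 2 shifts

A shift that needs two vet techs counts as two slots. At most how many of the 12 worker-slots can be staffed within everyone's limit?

Total capacity across all vet techs is 2+1+1+2+2+2 = 10, and 12 slots are needed, so at most 10 can be filled.
An assignment achieving 10: Block 1→Olsen, Block 2→Pham, Block 4→Tran, Block 5→Olsen, Block 6→Novak, Block 7→Pham+Leclerc, Block 8→Novak, Block 10→Osei+Leclerc.
Loads: Olsen 2/2, Tran 1/1, Osei 1/1, Pham 2/2, Leclerc 2/2, Novak 2/2.

10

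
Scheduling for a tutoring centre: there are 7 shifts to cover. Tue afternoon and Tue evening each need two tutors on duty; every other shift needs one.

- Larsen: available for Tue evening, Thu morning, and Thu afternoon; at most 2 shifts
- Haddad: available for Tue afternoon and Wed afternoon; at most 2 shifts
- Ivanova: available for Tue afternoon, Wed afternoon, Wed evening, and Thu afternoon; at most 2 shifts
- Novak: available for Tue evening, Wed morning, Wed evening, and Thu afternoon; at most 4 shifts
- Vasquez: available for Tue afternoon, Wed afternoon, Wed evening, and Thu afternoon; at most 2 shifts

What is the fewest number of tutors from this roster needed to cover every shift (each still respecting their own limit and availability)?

4

9 slots to fill and no one can take more than 4, so at least ⌈9/4⌉ = 3 tutors are needed.
Any 3 tutors together have capacity at most 4+2+2 = 8 < 9 slots, so 3 can never suffice.
Larsen, Haddad, Ivanova, and Novak alone can cover everything: Tue afternoon→Haddad+Ivanova, Tue evening→Larsen+Novak, Wed morning→Novak, Wed afternoon→Haddad, Wed evening→Ivanova, Thu morning→Larsen, Thu afternoon→Novak.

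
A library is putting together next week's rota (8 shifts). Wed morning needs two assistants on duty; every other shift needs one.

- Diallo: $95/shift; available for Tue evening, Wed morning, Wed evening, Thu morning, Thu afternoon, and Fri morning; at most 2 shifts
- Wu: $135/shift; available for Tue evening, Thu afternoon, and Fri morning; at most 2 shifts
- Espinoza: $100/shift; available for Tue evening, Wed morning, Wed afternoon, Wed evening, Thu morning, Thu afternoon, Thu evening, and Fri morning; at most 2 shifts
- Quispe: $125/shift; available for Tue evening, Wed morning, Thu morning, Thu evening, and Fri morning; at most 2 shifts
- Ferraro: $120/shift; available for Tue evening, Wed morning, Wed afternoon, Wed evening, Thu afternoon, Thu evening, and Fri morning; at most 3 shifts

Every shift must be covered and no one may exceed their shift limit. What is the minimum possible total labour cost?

Picking the cheapest available assistant for each shift independently would cost $870, but that ignores the shift limits.
An optimal schedule: Tue evening→Ferraro, Wed morning→Ferraro+Quispe, Wed afternoon→Espinoza, Wed evening→Diallo, Thu morning→Diallo, Thu afternoon→Ferraro, Thu evening→Espinoza, Fri morning→Quispe.
Total: 120 + 120 + 125 + 100 + 95 + 95 + 120 + 100 + 125 = $1000.

$1000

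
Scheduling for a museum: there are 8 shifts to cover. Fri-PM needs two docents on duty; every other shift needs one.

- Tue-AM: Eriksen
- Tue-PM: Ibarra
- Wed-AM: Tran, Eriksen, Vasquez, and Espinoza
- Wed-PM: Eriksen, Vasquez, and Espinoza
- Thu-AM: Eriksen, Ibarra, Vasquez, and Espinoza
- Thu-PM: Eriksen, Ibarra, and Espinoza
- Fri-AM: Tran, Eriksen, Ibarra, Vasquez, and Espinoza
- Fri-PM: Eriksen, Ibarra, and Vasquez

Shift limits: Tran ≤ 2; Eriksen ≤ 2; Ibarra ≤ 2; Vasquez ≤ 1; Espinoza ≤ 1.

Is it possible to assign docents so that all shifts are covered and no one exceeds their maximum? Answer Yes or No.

Total capacity is 2+2+2+1+1 = 8 but 9 worker-slots are needed — infeasible.

No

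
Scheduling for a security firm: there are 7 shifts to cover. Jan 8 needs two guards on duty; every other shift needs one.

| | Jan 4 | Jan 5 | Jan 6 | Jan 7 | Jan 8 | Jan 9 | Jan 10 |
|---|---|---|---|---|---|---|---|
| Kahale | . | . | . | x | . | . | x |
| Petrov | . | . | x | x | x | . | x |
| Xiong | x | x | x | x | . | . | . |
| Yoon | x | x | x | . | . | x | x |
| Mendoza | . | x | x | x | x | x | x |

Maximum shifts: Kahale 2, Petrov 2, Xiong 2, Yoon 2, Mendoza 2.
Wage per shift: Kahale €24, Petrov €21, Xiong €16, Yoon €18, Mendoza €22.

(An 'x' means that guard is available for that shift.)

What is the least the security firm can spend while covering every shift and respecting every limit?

€154

Jan 8 can only be covered by Petrov and Mendoza, so that assignment is forced.
Picking the cheapest available guard for each shift independently would cost €143, but that ignores the shift limits.
An optimal schedule: Jan 4→Xiong, Jan 5→Xiong, Jan 6→Yoon, Jan 7→Petrov, Jan 8→Petrov+Mendoza, Jan 9→Yoon, Jan 10→Mendoza.
Total: 16 + 16 + 18 + 21 + 21 + 22 + 18 + 22 = €154.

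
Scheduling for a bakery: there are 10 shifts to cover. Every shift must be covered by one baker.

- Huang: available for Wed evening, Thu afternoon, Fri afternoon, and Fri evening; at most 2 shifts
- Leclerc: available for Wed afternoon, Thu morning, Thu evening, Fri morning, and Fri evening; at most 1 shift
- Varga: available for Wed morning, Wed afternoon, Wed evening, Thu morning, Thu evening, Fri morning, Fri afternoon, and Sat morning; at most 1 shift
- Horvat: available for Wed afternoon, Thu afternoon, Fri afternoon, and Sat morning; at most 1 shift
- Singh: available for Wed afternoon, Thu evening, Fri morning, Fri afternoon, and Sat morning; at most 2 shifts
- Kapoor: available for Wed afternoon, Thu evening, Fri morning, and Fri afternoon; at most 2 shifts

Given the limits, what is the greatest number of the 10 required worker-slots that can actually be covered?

9

Total capacity across all bakers is 2+1+1+1+2+2 = 9, and 10 slots are needed, so at most 9 can be filled.
An assignment achieving 9: Wed morning→Varga, Wed afternoon→Kapoor, Wed evening→Huang, Thu morning→Leclerc, Thu afternoon→Huang, Thu evening→Singh, Fri morning→Singh, Fri afternoon→Kapoor, Sat morning→Horvat.
Loads: Huang 2/2, Leclerc 1/1, Varga 1/1, Horvat 1/1, Singh 2/2, Kapoor 2/2.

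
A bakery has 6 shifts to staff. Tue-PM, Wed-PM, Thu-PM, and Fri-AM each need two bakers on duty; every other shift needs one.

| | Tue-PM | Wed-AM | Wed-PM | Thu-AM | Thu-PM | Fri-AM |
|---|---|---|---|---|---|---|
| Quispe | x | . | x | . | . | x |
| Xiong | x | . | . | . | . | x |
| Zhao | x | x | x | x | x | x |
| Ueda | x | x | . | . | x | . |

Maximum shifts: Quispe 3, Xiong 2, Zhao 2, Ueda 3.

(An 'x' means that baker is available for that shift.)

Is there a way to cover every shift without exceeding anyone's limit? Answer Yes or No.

No

Total capacity is 10 and 10 slots are needed, so capacity alone doesn't rule it out.
Shifts {Wed-PM, Thu-AM, Thu-PM} need 5 worker-slots in total, but the bakers available for any of those shifts (Quispe, Zhao, and Ueda) can supply at most 4 among them. So no valid schedule exists.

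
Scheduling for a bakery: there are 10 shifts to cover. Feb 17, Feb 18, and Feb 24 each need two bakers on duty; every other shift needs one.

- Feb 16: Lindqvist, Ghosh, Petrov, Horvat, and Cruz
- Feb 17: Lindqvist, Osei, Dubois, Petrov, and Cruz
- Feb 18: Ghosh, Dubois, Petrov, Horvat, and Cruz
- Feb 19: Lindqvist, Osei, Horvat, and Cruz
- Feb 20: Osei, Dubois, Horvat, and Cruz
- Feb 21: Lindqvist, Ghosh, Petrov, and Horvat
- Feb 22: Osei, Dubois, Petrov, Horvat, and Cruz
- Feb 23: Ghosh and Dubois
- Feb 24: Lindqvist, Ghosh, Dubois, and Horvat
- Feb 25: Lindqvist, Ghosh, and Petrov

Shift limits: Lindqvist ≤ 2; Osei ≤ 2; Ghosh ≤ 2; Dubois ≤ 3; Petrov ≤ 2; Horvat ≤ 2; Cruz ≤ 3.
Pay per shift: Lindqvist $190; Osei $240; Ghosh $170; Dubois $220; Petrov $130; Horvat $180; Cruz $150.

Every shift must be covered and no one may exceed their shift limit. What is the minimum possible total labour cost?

$2230

Picking the cheapest available baker for each shift independently would cost $1900, but that ignores the shift limits.
An optimal schedule: Feb 16→Cruz, Feb 17→Lindqvist+Dubois, Feb 18→Horvat+Dubois, Feb 19→Cruz, Feb 20→Cruz, Feb 21→Petrov, Feb 22→Horvat, Feb 23→Ghosh, Feb 24→Ghosh+Lindqvist, Feb 25→Petrov.
Total: 150 + 190 + 220 + 180 + 220 + 150 + 150 + 130 + 180 + 170 + 170 + 190 + 130 = $2230.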